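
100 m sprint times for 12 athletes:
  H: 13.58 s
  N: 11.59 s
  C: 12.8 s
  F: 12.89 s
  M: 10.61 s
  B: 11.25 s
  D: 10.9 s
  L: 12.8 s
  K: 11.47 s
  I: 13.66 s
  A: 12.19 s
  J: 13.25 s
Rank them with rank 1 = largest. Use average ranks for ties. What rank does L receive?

Sorted (descending): 13.66, 13.58, 13.25, 12.89, 12.8, 12.8, 12.19, 11.59, 11.47, 11.25, 10.9, 10.61
The 2 values of 12.8 occupy positions 5–6 → average rank (5+6)/2 = 5.5.
L has value 12.8 s → rank 5.5.

5.5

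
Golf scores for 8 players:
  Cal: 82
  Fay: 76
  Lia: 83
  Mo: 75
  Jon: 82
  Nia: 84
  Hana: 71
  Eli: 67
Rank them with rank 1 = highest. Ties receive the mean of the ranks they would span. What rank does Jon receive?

Sorted (descending): 84, 83, 82, 82, 76, 75, 71, 67
The 2 values of 82 occupy positions 3–4 → average rank (3+4)/2 = 3.5.
Jon has value 82 → rank 3.5.

3.5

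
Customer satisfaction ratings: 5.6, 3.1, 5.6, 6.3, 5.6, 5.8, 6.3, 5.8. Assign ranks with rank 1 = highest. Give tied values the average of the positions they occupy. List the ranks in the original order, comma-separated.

6, 8, 6, 1.5, 6, 3.5, 1.5, 3.5

Sorted (descending): 6.3, 6.3, 5.8, 5.8, 5.6, 5.6, 5.6, 3.1
The 2 values of 6.3 occupy positions 1–2 → average rank (1+2)/2 = 1.5.
The 2 values of 5.8 occupy positions 3–4 → average rank (3+4)/2 = 3.5.
The 3 values of 5.6 occupy positions 5–7 → average rank 6.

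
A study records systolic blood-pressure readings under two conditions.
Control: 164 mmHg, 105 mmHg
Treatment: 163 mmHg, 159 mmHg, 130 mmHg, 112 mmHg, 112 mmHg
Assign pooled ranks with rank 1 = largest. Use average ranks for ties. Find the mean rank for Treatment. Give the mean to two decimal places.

4.00

Sorted (descending): 164, 163, 159, 130, 112, 112, 105
The 2 values of 112 occupy positions 5–6 → average rank (5+6)/2 = 5.5.
Treatment values → pooled ranks: 163→2, 159→3, 130→4, 112→5.5, 112→5.5
Mean rank = (2 + 3 + 4 + 5.5 + 5.5) / 5 = 4.00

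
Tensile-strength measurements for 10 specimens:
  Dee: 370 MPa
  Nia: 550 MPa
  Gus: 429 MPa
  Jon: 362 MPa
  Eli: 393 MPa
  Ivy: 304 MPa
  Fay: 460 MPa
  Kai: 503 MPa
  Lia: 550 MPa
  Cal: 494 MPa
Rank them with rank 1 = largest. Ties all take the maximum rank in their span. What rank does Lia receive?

2

Sorted (descending): 550, 550, 503, 494, 460, 429, 393, 370, 362, 304
The 2 values of 550 occupy positions 1–2 → each gets rank 2.
Lia has value 550 MPa → rank 2.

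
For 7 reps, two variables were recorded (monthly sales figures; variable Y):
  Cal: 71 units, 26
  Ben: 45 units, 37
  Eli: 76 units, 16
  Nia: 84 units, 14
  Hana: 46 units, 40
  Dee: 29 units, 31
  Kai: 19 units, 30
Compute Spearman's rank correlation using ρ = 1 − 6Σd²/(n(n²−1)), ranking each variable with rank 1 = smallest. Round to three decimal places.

-0.643

Ranks of variable 1: 5, 3, 6, 7, 4, 2, 1
Ranks of variable 2: 3, 6, 2, 1, 7, 5, 4
d = r₁ − r₂: 2, -3, 4, 6, -3, -3, -3
d²: 4, 9, 16, 36, 9, 9, 9; Σd² = 92
ρ = 1 − 6·92/(7·48) = 1 − 552/336 = -0.643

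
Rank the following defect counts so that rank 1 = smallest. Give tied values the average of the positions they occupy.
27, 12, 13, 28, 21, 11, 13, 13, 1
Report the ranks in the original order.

Sorted (ascending): 1, 11, 12, 13, 13, 13, 21, 27, 28
The 3 values of 13 occupy positions 4–6 → average rank 5.

8, 3, 5, 9, 7, 2, 5, 5, 1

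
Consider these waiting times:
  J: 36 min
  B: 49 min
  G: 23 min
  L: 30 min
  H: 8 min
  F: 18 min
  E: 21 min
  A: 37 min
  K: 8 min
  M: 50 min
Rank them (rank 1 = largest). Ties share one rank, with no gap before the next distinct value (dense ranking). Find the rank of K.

Sorted (descending): 50, 49, 37, 36, 30, 23, 21, 18, 8, 8
The 2 values of 8 share dense rank 9.
Remaining distinct values take the next consecutive integers.
K has value 8 min → rank 9.

9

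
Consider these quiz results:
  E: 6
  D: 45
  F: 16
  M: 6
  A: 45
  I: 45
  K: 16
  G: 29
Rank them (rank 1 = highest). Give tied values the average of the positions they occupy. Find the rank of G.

Sorted (descending): 45, 45, 45, 29, 16, 16, 6, 6
The 3 values of 45 occupy positions 1–3 → average rank 2.
The 2 values of 16 occupy positions 5–6 → average rank (5+6)/2 = 5.5.
The 2 values of 6 occupy positions 7–8 → average rank (7+8)/2 = 7.5.
G has value 29 → rank 4.

4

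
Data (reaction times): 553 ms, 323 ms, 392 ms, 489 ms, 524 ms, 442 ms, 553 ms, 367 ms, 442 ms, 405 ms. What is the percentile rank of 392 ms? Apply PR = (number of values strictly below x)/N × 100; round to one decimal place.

N = 10.
Strictly below 392: 2. Equal to 392: 1.
PR = 2/10 × 100 = 20.0

20.0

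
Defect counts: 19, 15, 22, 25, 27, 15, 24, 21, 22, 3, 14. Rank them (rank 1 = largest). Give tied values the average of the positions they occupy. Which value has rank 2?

25

Sorted (descending): 27, 25, 24, 22, 22, 21, 19, 15, 15, 14, 3
The 2 values of 22 occupy positions 4–5 → average rank (4+5)/2 = 4.5.
The 2 values of 15 occupy positions 8–9 → average rank (8+9)/2 = 8.5.
Rank 2 → value 25.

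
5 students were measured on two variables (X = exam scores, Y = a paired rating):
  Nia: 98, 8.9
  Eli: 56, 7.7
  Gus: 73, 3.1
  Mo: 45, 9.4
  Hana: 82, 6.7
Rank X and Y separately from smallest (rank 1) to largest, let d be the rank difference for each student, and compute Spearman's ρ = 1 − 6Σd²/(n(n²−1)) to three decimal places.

Ranks of variable 1: 5, 2, 3, 1, 4
Ranks of variable 2: 4, 3, 1, 5, 2
d = r₁ − r₂: 1, -1, 2, -4, 2
d²: 1, 1, 4, 16, 4; Σd² = 26
ρ = 1 − 6·26/(5·24) = 1 − 156/120 = -0.300

-0.300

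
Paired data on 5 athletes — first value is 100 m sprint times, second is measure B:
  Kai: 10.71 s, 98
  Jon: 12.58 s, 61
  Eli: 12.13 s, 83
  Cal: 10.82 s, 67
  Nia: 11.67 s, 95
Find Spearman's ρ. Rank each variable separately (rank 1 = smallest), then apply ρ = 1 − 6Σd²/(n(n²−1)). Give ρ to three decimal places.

-0.700

Ranks of variable 1: 1, 5, 4, 2, 3
Ranks of variable 2: 5, 1, 3, 2, 4
d = r₁ − r₂: -4, 4, 1, 0, -1
d²: 16, 16, 1, 0, 1; Σd² = 34
ρ = 1 − 6·34/(5·24) = 1 − 204/120 = -0.700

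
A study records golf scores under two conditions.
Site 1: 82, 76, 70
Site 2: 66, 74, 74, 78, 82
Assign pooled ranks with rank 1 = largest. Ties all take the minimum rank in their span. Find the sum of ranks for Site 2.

Sorted (descending): 82, 82, 78, 76, 74, 74, 70, 66
The 2 values of 82 occupy positions 1–2 → each gets rank 1.
The 2 values of 74 occupy positions 5–6 → each gets rank 5.
Site 2 values → pooled ranks: 66→8, 74→5, 74→5, 78→3, 82→1
Rank sum = 8 + 5 + 5 + 3 + 1 = 22

22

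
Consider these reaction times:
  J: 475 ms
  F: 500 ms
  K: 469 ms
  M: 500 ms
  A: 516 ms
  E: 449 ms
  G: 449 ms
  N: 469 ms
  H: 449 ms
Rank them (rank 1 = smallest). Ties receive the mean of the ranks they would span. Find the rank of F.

7.5

Sorted (ascending): 449, 449, 449, 469, 469, 475, 500, 500, 516
The 3 values of 449 occupy positions 1–3 → average rank 2.
The 2 values of 469 occupy positions 4–5 → average rank (4+5)/2 = 4.5.
The 2 values of 500 occupy positions 7–8 → average rank (7+8)/2 = 7.5.
F has value 500 ms → rank 7.5.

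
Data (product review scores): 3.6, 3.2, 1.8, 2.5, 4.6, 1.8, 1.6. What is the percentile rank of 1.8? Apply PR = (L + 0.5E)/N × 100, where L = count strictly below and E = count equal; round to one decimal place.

N = 7.
Strictly below 1.8: 1. Equal to 1.8: 2.
PR = (1 + 0.5·2)/7 × 100 = 28.6

28.6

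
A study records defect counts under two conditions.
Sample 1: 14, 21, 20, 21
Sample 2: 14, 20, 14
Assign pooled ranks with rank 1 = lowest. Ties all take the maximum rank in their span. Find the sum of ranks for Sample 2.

11

Sorted (ascending): 14, 14, 14, 20, 20, 21, 21
The 3 values of 14 occupy positions 1–3 → each gets rank 3.
The 2 values of 20 occupy positions 4–5 → each gets rank 5.
The 2 values of 21 occupy positions 6–7 → each gets rank 7.
Sample 2 values → pooled ranks: 14→3, 20→5, 14→3
Rank sum = 3 + 5 + 3 = 11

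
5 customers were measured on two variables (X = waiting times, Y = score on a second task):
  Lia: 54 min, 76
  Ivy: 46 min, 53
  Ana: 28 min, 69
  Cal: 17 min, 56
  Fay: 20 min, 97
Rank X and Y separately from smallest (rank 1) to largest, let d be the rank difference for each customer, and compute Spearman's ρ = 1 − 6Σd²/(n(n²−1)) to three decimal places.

Ranks of variable 1: 5, 4, 3, 1, 2
Ranks of variable 2: 4, 1, 3, 2, 5
d = r₁ − r₂: 1, 3, 0, -1, -3
d²: 1, 9, 0, 1, 9; Σd² = 20
ρ = 1 − 6·20/(5·24) = 1 − 120/120 = 0.000

0.000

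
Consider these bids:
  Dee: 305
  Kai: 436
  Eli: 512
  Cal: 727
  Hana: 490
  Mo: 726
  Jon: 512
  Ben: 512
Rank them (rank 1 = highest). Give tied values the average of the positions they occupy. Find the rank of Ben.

4

Sorted (descending): 727, 726, 512, 512, 512, 490, 436, 305
The 3 values of 512 occupy positions 3–5 → average rank 4.
Ben has value 512 → rank 4.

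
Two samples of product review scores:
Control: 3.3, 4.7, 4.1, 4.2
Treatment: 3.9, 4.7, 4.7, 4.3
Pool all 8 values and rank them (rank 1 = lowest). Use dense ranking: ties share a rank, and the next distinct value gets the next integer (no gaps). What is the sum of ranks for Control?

14

Sorted (ascending): 3.3, 3.9, 4.1, 4.2, 4.3, 4.7, 4.7, 4.7
The 3 values of 4.7 share dense rank 6.
Remaining distinct values take the next consecutive integers.
Control values → pooled ranks: 3.3→1, 4.7→6, 4.1→3, 4.2→4
Rank sum = 1 + 6 + 3 + 4 = 14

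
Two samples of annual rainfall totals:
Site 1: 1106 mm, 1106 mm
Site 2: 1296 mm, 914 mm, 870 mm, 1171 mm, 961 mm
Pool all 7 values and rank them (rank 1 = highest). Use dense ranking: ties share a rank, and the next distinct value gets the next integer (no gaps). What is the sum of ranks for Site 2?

18

Sorted (descending): 1296, 1171, 1106, 1106, 961, 914, 870
The 2 values of 1106 share dense rank 3.
Remaining distinct values take the next consecutive integers.
Site 2 values → pooled ranks: 1296→1, 914→5, 870→6, 1171→2, 961→4
Rank sum = 1 + 5 + 6 + 2 + 4 = 18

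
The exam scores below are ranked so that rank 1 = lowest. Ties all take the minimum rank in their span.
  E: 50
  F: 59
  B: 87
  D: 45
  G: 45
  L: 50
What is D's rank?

Sorted (ascending): 45, 45, 50, 50, 59, 87
The 2 values of 45 occupy positions 1–2 → each gets rank 1.
The 2 values of 50 occupy positions 3–4 → each gets rank 3.
D has value 45 → rank 1.

1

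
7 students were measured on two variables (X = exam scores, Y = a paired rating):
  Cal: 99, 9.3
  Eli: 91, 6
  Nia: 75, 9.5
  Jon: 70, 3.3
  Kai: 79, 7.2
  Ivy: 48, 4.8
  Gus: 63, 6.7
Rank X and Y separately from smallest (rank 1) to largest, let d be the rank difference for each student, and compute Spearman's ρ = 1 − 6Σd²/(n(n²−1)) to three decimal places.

0.500

Ranks of variable 1: 7, 6, 4, 3, 5, 1, 2
Ranks of variable 2: 6, 3, 7, 1, 5, 2, 4
d = r₁ − r₂: 1, 3, -3, 2, 0, -1, -2
d²: 1, 9, 9, 4, 0, 1, 4; Σd² = 28
ρ = 1 − 6·28/(7·48) = 1 − 168/336 = 0.500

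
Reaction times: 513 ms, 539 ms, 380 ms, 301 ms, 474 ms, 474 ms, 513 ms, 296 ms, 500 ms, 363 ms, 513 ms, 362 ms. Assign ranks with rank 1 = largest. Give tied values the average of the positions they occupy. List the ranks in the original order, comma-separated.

Sorted (descending): 539, 513, 513, 513, 500, 474, 474, 380, 363, 362, 301, 296
The 3 values of 513 occupy positions 2–4 → average rank 3.
The 2 values of 474 occupy positions 6–7 → average rank (6+7)/2 = 6.5.

3, 1, 8, 11, 6.5, 6.5, 3, 12, 5, 9, 3, 10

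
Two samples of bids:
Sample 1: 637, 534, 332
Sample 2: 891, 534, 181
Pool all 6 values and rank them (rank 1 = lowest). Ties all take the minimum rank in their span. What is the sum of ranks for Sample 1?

Sorted (ascending): 181, 332, 534, 534, 637, 891
The 2 values of 534 occupy positions 3–4 → each gets rank 3.
Sample 1 values → pooled ranks: 637→5, 534→3, 332→2
Rank sum = 5 + 3 + 2 = 10

10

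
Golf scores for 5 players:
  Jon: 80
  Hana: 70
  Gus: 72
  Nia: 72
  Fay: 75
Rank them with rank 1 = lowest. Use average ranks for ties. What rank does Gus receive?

2.5

Sorted (ascending): 70, 72, 72, 75, 80
The 2 values of 72 occupy positions 2–3 → average rank (2+3)/2 = 2.5.
Gus has value 72 → rank 2.5.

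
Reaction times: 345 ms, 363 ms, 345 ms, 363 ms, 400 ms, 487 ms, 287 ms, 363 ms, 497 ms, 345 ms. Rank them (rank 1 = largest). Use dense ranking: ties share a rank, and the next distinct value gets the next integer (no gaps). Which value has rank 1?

497

Sorted (descending): 497, 487, 400, 363, 363, 363, 345, 345, 345, 287
The 3 values of 363 share dense rank 4.
The 3 values of 345 share dense rank 5.
Remaining distinct values take the next consecutive integers.
Rank 1 → value 497.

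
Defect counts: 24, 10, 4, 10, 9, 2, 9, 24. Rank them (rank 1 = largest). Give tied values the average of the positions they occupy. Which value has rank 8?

2

Sorted (descending): 24, 24, 10, 10, 9, 9, 4, 2
The 2 values of 24 occupy positions 1–2 → average rank (1+2)/2 = 1.5.
The 2 values of 10 occupy positions 3–4 → average rank (3+4)/2 = 3.5.
The 2 values of 9 occupy positions 5–6 → average rank (5+6)/2 = 5.5.
Rank 8 → value 2.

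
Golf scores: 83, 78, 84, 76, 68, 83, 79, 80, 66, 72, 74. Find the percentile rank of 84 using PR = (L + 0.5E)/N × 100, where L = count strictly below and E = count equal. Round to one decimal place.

N = 11.
Strictly below 84: 10. Equal to 84: 1.
PR = (10 + 0.5·1)/11 × 100 = 95.5

95.5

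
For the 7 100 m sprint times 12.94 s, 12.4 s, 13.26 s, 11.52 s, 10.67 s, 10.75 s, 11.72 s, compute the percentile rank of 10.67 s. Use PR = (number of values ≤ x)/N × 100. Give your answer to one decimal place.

14.3

N = 7.
Strictly below 10.67: 0. Equal to 10.67: 1.
PR = 1/7 × 100 = 14.3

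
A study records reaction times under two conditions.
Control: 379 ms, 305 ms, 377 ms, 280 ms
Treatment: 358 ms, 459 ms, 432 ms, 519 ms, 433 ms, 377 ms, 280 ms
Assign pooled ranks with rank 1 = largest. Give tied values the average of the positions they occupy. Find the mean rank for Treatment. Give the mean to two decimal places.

5.00

Sorted (descending): 519, 459, 433, 432, 379, 377, 377, 358, 305, 280, 280
The 2 values of 377 occupy positions 6–7 → average rank (6+7)/2 = 6.5.
The 2 values of 280 occupy positions 10–11 → average rank (10+11)/2 = 10.5.
Treatment values → pooled ranks: 358→8, 459→2, 432→4, 519→1, 433→3, 377→6.5, 280→10.5
Mean rank = (8 + 2 + 4 + 1 + 3 + 6.5 + 10.5) / 7 = 5.00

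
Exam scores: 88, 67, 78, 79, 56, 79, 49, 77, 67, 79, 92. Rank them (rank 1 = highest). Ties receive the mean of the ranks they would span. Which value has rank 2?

88

Sorted (descending): 92, 88, 79, 79, 79, 78, 77, 67, 67, 56, 49
The 3 values of 79 occupy positions 3–5 → average rank 4.
The 2 values of 67 occupy positions 8–9 → average rank (8+9)/2 = 8.5.
Rank 2 → value 88.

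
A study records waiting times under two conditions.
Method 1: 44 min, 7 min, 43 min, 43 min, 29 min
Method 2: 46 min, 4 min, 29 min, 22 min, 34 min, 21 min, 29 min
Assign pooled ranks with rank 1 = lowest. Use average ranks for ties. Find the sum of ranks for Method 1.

Sorted (ascending): 4, 7, 21, 22, 29, 29, 29, 34, 43, 43, 44, 46
The 3 values of 29 occupy positions 5–7 → average rank 6.
The 2 values of 43 occupy positions 9–10 → average rank (9+10)/2 = 9.5.
Method 1 values → pooled ranks: 44→11, 7→2, 43→9.5, 43→9.5, 29→6
Rank sum = 11 + 2 + 9.5 + 9.5 + 6 = 38

38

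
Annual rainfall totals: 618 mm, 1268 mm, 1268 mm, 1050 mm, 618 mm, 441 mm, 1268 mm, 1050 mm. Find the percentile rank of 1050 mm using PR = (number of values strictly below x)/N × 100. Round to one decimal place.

N = 8.
Strictly below 1050: 3. Equal to 1050: 2.
PR = 3/8 × 100 = 37.5

37.5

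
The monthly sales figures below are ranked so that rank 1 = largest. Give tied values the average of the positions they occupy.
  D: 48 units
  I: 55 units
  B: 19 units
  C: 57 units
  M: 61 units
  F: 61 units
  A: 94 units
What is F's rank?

Sorted (descending): 94, 61, 61, 57, 55, 48, 19
The 2 values of 61 occupy positions 2–3 → average rank (2+3)/2 = 2.5.
F has value 61 units → rank 2.5.

2.5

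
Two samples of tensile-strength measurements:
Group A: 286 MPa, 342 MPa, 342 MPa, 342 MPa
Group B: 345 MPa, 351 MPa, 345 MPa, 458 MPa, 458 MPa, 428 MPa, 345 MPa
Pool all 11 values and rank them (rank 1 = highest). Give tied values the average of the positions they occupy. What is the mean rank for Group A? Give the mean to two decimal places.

Sorted (descending): 458, 458, 428, 351, 345, 345, 345, 342, 342, 342, 286
The 2 values of 458 occupy positions 1–2 → average rank (1+2)/2 = 1.5.
The 3 values of 345 occupy positions 5–7 → average rank 6.
The 3 values of 342 occupy positions 8–10 → average rank 9.
Group A values → pooled ranks: 286→11, 342→9, 342→9, 342→9
Mean rank = (11 + 9 + 9 + 9) / 4 = 9.50

9.50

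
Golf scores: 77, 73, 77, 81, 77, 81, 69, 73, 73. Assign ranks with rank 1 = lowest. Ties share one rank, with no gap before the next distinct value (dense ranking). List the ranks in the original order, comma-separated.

Sorted (ascending): 69, 73, 73, 73, 77, 77, 77, 81, 81
The 3 values of 73 share dense rank 2.
The 3 values of 77 share dense rank 3.
The 2 values of 81 share dense rank 4.
Remaining distinct values take the next consecutive integers.

3, 2, 3, 4, 3, 4, 1, 2, 2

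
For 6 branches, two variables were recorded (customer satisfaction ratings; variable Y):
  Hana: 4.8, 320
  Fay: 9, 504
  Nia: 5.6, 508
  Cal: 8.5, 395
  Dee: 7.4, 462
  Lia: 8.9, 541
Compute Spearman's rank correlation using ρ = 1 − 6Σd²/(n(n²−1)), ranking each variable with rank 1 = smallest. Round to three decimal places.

0.486

Ranks of variable 1: 1, 6, 2, 4, 3, 5
Ranks of variable 2: 1, 4, 5, 2, 3, 6
d = r₁ − r₂: 0, 2, -3, 2, 0, -1
d²: 0, 4, 9, 4, 0, 1; Σd² = 18
ρ = 1 − 6·18/(6·35) = 1 − 108/210 = 0.486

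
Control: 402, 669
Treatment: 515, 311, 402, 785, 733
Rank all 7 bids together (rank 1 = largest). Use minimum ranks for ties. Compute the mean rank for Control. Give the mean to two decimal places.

Sorted (descending): 785, 733, 669, 515, 402, 402, 311
The 2 values of 402 occupy positions 5–6 → each gets rank 5.
Control values → pooled ranks: 402→5, 669→3
Mean rank = (5 + 3) / 2 = 4.00

4.00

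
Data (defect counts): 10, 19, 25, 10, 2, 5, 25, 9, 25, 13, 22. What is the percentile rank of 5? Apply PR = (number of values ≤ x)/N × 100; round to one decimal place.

18.2

N = 11.
Strictly below 5: 1. Equal to 5: 1.
PR = 2/11 × 100 = 18.2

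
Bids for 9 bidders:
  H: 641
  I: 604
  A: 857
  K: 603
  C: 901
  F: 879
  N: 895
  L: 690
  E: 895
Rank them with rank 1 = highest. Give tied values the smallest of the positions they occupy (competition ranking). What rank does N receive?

Sorted (descending): 901, 895, 895, 879, 857, 690, 641, 604, 603
The 2 values of 895 occupy positions 2–3 → each gets rank 2.
N has value 895 → rank 2.

2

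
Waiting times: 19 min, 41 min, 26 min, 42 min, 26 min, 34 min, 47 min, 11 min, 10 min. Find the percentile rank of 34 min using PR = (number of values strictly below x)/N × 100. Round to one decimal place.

55.6

N = 9.
Strictly below 34: 5. Equal to 34: 1.
PR = 5/9 × 100 = 55.6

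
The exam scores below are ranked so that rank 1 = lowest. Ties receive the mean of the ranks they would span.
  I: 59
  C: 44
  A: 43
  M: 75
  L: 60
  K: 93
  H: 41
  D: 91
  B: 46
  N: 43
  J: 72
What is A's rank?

2.5

Sorted (ascending): 41, 43, 43, 44, 46, 59, 60, 72, 75, 91, 93
The 2 values of 43 occupy positions 2–3 → average rank (2+3)/2 = 2.5.
A has value 43 → rank 2.5.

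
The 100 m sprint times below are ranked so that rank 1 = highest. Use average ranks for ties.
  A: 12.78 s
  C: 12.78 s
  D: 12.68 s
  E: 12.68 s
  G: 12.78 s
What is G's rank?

Sorted (descending): 12.78, 12.78, 12.78, 12.68, 12.68
The 3 values of 12.78 occupy positions 1–3 → average rank 2.
The 2 values of 12.68 occupy positions 4–5 → average rank (4+5)/2 = 4.5.
G has value 12.78 s → rank 2.

2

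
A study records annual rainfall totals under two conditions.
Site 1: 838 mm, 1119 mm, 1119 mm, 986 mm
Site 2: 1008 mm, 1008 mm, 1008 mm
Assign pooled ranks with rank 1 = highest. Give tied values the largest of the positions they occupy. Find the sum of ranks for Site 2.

Sorted (descending): 1119, 1119, 1008, 1008, 1008, 986, 838
The 2 values of 1119 occupy positions 1–2 → each gets rank 2.
The 3 values of 1008 occupy positions 3–5 → each gets rank 5.
Site 2 values → pooled ranks: 1008→5, 1008→5, 1008→5
Rank sum = 5 + 5 + 5 = 15

15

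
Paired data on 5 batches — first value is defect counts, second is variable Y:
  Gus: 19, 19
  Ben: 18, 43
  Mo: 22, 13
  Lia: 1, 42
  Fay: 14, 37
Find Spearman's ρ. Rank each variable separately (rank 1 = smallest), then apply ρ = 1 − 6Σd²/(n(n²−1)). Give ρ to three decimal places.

-0.700

Ranks of variable 1: 4, 3, 5, 1, 2
Ranks of variable 2: 2, 5, 1, 4, 3
d = r₁ − r₂: 2, -2, 4, -3, -1
d²: 4, 4, 16, 9, 1; Σd² = 34
ρ = 1 − 6·34/(5·24) = 1 − 204/120 = -0.700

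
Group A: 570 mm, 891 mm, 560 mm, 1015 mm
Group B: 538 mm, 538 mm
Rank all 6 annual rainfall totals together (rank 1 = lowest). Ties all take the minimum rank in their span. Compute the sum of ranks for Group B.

2

Sorted (ascending): 538, 538, 560, 570, 891, 1015
The 2 values of 538 occupy positions 1–2 → each gets rank 1.
Group B values → pooled ranks: 538→1, 538→1
Rank sum = 1 + 1 = 2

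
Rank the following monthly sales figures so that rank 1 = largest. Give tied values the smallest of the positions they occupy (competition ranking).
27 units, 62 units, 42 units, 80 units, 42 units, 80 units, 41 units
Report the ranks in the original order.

Sorted (descending): 80, 80, 62, 42, 42, 41, 27
The 2 values of 80 occupy positions 1–2 → each gets rank 1.
The 2 values of 42 occupy positions 4–5 → each gets rank 4.

7, 3, 4, 1, 4, 1, 6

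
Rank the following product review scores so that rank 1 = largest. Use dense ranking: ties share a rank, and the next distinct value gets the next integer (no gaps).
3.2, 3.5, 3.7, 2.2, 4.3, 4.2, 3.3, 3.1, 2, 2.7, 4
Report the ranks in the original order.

7, 5, 4, 10, 1, 2, 6, 8, 11, 9, 3

Sorted (descending): 4.3, 4.2, 4, 3.7, 3.5, 3.3, 3.2, 3.1, 2.7, 2.2, 2
No ties — each value takes its position as its rank.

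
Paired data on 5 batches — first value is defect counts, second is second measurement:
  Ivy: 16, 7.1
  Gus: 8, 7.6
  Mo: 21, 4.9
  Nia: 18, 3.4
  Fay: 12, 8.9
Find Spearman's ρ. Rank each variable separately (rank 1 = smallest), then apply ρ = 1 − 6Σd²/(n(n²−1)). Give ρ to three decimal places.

-0.800

Ranks of variable 1: 3, 1, 5, 4, 2
Ranks of variable 2: 3, 4, 2, 1, 5
d = r₁ − r₂: 0, -3, 3, 3, -3
d²: 0, 9, 9, 9, 9; Σd² = 36
ρ = 1 − 6·36/(5·24) = 1 − 216/120 = -0.800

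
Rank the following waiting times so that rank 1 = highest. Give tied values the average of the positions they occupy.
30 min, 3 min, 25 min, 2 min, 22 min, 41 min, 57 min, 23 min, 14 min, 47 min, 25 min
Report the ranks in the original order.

4, 10, 5.5, 11, 8, 3, 1, 7, 9, 2, 5.5

Sorted (descending): 57, 47, 41, 30, 25, 25, 23, 22, 14, 3, 2
The 2 values of 25 occupy positions 5–6 → average rank (5+6)/2 = 5.5.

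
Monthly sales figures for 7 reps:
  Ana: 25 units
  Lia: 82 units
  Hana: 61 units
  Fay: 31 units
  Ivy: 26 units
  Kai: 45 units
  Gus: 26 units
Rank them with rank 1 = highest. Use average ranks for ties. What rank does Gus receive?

Sorted (descending): 82, 61, 45, 31, 26, 26, 25
The 2 values of 26 occupy positions 5–6 → average rank (5+6)/2 = 5.5.
Gus has value 26 units → rank 5.5.

5.5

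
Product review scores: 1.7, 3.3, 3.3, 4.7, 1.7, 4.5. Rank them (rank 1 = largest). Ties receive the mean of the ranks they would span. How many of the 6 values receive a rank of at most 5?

4

Sorted (descending): 4.7, 4.5, 3.3, 3.3, 1.7, 1.7
The 2 values of 3.3 occupy positions 3–4 → average rank (3+4)/2 = 3.5.
The 2 values of 1.7 occupy positions 5–6 → average rank (5+6)/2 = 5.5.
Ranks ≤ 5: {1, 2, 3.5, 3.5} → 4 values.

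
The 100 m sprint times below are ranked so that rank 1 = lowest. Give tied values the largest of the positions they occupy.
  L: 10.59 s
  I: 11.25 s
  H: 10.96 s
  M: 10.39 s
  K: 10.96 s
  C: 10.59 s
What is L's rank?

3

Sorted (ascending): 10.39, 10.59, 10.59, 10.96, 10.96, 11.25
The 2 values of 10.59 occupy positions 2–3 → each gets rank 3.
The 2 values of 10.96 occupy positions 4–5 → each gets rank 5.
L has value 10.59 s → rank 3.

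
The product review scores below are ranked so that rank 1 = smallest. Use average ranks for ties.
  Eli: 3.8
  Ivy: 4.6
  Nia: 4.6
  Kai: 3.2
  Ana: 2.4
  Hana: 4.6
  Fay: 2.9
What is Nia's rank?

Sorted (ascending): 2.4, 2.9, 3.2, 3.8, 4.6, 4.6, 4.6
The 3 values of 4.6 occupy positions 5–7 → average rank 6.
Nia has value 4.6 → rank 6.

6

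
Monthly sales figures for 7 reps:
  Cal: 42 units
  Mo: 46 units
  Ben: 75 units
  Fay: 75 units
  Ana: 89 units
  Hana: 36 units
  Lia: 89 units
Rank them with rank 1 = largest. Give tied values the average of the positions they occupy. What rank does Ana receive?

1.5

Sorted (descending): 89, 89, 75, 75, 46, 42, 36
The 2 values of 89 occupy positions 1–2 → average rank (1+2)/2 = 1.5.
The 2 values of 75 occupy positions 3–4 → average rank (3+4)/2 = 3.5.
Ana has value 89 units → rank 1.5.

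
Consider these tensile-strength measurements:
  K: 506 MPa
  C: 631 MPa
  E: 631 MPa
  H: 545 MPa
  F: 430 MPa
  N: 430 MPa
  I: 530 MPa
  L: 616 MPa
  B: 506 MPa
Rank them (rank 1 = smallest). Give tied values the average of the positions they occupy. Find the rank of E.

8.5

Sorted (ascending): 430, 430, 506, 506, 530, 545, 616, 631, 631
The 2 values of 430 occupy positions 1–2 → average rank (1+2)/2 = 1.5.
The 2 values of 506 occupy positions 3–4 → average rank (3+4)/2 = 3.5.
The 2 values of 631 occupy positions 8–9 → average rank (8+9)/2 = 8.5.
E has value 631 MPa → rank 8.5.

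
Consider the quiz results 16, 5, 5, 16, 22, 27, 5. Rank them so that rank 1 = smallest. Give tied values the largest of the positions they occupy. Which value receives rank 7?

27

Sorted (ascending): 5, 5, 5, 16, 16, 22, 27
The 3 values of 5 occupy positions 1–3 → each gets rank 3.
The 2 values of 16 occupy positions 4–5 → each gets rank 5.
Rank 7 → value 27.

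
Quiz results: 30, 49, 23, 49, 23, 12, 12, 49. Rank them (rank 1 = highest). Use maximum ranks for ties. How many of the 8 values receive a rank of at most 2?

Sorted (descending): 49, 49, 49, 30, 23, 23, 12, 12
The 3 values of 49 occupy positions 1–3 → each gets rank 3.
The 2 values of 23 occupy positions 5–6 → each gets rank 6.
The 2 values of 12 occupy positions 7–8 → each gets rank 8.
Ranks ≤ 2: {} → 0 values.

0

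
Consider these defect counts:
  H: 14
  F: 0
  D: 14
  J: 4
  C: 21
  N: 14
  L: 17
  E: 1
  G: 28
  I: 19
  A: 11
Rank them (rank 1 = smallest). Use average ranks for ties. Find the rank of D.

Sorted (ascending): 0, 1, 4, 11, 14, 14, 14, 17, 19, 21, 28
The 3 values of 14 occupy positions 5–7 → average rank 6.
D has value 14 → rank 6.

6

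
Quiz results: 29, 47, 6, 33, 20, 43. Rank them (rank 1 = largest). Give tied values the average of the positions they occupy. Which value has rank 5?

Sorted (descending): 47, 43, 33, 29, 20, 6
No ties — each value takes its position as its rank.
Rank 5 → value 20.

20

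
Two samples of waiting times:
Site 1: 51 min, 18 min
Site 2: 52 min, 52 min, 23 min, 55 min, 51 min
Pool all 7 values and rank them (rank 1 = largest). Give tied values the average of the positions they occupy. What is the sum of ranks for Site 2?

16.5

Sorted (descending): 55, 52, 52, 51, 51, 23, 18
The 2 values of 52 occupy positions 2–3 → average rank (2+3)/2 = 2.5.
The 2 values of 51 occupy positions 4–5 → average rank (4+5)/2 = 4.5.
Site 2 values → pooled ranks: 52→2.5, 52→2.5, 23→6, 55→1, 51→4.5
Rank sum = 2.5 + 2.5 + 6 + 1 + 4.5 = 16.5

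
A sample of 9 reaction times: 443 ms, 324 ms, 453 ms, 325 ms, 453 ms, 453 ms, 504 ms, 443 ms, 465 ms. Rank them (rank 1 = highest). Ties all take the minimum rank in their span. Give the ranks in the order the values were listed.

6, 9, 3, 8, 3, 3, 1, 6, 2

Sorted (descending): 504, 465, 453, 453, 453, 443, 443, 325, 324
The 3 values of 453 occupy positions 3–5 → each gets rank 3.
The 2 values of 443 occupy positions 6–7 → each gets rank 6.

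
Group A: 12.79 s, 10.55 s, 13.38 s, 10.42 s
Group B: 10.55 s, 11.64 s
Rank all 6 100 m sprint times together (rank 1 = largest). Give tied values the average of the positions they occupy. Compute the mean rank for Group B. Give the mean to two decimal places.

Sorted (descending): 13.38, 12.79, 11.64, 10.55, 10.55, 10.42
The 2 values of 10.55 occupy positions 4–5 → average rank (4+5)/2 = 4.5.
Group B values → pooled ranks: 10.55→4.5, 11.64→3
Mean rank = (4.5 + 3) / 2 = 3.75

3.75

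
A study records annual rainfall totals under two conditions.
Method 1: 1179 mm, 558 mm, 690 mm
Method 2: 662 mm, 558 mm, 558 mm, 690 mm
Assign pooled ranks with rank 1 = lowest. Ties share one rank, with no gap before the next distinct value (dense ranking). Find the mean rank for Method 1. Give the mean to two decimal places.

2.67

Sorted (ascending): 558, 558, 558, 662, 690, 690, 1179
The 3 values of 558 share dense rank 1.
The 2 values of 690 share dense rank 3.
Remaining distinct values take the next consecutive integers.
Method 1 values → pooled ranks: 1179→4, 558→1, 690→3
Mean rank = (4 + 1 + 3) / 3 = 2.67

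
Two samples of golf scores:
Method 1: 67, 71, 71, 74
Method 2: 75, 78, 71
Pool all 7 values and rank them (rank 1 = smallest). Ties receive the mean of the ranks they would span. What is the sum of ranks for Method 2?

16

Sorted (ascending): 67, 71, 71, 71, 74, 75, 78
The 3 values of 71 occupy positions 2–4 → average rank 3.
Method 2 values → pooled ranks: 75→6, 78→7, 71→3
Rank sum = 6 + 7 + 3 = 16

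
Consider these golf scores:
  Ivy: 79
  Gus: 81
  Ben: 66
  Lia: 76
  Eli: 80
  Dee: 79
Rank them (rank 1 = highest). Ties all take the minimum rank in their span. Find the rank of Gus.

1

Sorted (descending): 81, 80, 79, 79, 76, 66
The 2 values of 79 occupy positions 3–4 → each gets rank 3.
Gus has value 81 → rank 1.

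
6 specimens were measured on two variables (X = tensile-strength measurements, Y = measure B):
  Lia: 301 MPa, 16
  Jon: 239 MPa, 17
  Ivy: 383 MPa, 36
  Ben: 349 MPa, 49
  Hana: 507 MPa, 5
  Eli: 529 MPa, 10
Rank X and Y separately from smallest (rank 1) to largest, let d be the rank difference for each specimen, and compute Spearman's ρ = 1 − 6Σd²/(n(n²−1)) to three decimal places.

-0.486

Ranks of variable 1: 2, 1, 4, 3, 5, 6
Ranks of variable 2: 3, 4, 5, 6, 1, 2
d = r₁ − r₂: -1, -3, -1, -3, 4, 4
d²: 1, 9, 1, 9, 16, 16; Σd² = 52
ρ = 1 − 6·52/(6·35) = 1 − 312/210 = -0.486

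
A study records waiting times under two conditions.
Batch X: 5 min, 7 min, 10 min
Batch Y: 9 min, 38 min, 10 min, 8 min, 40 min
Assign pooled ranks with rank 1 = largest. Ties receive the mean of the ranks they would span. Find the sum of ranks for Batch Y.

Sorted (descending): 40, 38, 10, 10, 9, 8, 7, 5
The 2 values of 10 occupy positions 3–4 → average rank (3+4)/2 = 3.5.
Batch Y values → pooled ranks: 9→5, 38→2, 10→3.5, 8→6, 40→1
Rank sum = 5 + 2 + 3.5 + 6 + 1 = 17.5

17.5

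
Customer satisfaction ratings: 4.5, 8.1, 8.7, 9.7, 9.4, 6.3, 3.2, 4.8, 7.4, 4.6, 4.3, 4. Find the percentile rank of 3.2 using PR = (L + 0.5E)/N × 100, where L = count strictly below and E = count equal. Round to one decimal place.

N = 12.
Strictly below 3.2: 0. Equal to 3.2: 1.
PR = (0 + 0.5·1)/12 × 100 = 4.2

4.2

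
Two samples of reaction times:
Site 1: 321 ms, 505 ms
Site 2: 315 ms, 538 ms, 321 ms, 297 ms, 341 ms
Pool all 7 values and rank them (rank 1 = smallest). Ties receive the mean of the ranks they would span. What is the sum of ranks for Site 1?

Sorted (ascending): 297, 315, 321, 321, 341, 505, 538
The 2 values of 321 occupy positions 3–4 → average rank (3+4)/2 = 3.5.
Site 1 values → pooled ranks: 321→3.5, 505→6
Rank sum = 3.5 + 6 = 9.5

9.5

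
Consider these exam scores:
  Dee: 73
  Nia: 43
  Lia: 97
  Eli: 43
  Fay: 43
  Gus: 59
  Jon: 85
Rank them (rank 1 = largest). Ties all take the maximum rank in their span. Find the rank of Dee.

3

Sorted (descending): 97, 85, 73, 59, 43, 43, 43
The 3 values of 43 occupy positions 5–7 → each gets rank 7.
Dee has value 73 → rank 3.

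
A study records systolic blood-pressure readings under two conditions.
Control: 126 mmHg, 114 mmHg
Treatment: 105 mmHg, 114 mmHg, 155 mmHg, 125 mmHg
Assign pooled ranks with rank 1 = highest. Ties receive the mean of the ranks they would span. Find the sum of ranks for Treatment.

14.5

Sorted (descending): 155, 126, 125, 114, 114, 105
The 2 values of 114 occupy positions 4–5 → average rank (4+5)/2 = 4.5.
Treatment values → pooled ranks: 105→6, 114→4.5, 155→1, 125→3
Rank sum = 6 + 4.5 + 1 + 3 = 14.5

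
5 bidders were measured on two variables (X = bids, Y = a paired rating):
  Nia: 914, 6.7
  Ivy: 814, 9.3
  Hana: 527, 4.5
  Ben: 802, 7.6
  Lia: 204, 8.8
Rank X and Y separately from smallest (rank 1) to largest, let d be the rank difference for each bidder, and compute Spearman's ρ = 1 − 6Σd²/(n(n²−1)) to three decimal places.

Ranks of variable 1: 5, 4, 2, 3, 1
Ranks of variable 2: 2, 5, 1, 3, 4
d = r₁ − r₂: 3, -1, 1, 0, -3
d²: 9, 1, 1, 0, 9; Σd² = 20
ρ = 1 − 6·20/(5·24) = 1 − 120/120 = 0.000

0.000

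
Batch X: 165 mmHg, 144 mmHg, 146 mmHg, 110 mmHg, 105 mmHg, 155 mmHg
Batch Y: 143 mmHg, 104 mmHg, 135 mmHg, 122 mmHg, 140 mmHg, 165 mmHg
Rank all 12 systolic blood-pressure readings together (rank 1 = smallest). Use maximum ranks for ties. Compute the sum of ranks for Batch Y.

Sorted (ascending): 104, 105, 110, 122, 135, 140, 143, 144, 146, 155, 165, 165
The 2 values of 165 occupy positions 11–12 → each gets rank 12.
Batch Y values → pooled ranks: 143→7, 104→1, 135→5, 122→4, 140→6, 165→12
Rank sum = 7 + 1 + 5 + 4 + 6 + 12 = 35

35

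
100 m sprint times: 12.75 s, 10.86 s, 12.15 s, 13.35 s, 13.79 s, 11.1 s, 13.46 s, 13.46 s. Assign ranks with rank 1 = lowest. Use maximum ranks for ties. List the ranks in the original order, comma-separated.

4, 1, 3, 5, 8, 2, 7, 7

Sorted (ascending): 10.86, 11.1, 12.15, 12.75, 13.35, 13.46, 13.46, 13.79
The 2 values of 13.46 occupy positions 6–7 → each gets rank 7.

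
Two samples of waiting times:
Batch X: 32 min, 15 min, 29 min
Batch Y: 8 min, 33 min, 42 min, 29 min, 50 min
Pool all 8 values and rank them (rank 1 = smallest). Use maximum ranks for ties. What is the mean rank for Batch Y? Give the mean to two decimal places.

Sorted (ascending): 8, 15, 29, 29, 32, 33, 42, 50
The 2 values of 29 occupy positions 3–4 → each gets rank 4.
Batch Y values → pooled ranks: 8→1, 33→6, 42→7, 29→4, 50→8
Mean rank = (1 + 6 + 7 + 4 + 8) / 5 = 5.20

5.20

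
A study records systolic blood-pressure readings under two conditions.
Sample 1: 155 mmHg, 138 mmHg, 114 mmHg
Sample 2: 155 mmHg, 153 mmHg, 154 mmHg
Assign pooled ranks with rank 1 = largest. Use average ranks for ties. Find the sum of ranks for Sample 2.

8.5

Sorted (descending): 155, 155, 154, 153, 138, 114
The 2 values of 155 occupy positions 1–2 → average rank (1+2)/2 = 1.5.
Sample 2 values → pooled ranks: 155→1.5, 153→4, 154→3
Rank sum = 1.5 + 4 + 3 = 8.5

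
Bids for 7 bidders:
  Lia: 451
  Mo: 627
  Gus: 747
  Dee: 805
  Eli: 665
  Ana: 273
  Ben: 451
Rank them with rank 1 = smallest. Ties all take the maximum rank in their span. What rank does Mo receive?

4

Sorted (ascending): 273, 451, 451, 627, 665, 747, 805
The 2 values of 451 occupy positions 2–3 → each gets rank 3.
Mo has value 627 → rank 4.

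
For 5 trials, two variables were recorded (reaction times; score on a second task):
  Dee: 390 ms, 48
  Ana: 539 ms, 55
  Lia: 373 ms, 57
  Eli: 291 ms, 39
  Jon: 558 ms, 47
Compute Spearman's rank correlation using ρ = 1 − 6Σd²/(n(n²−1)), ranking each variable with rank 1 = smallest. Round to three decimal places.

0.100

Ranks of variable 1: 3, 4, 2, 1, 5
Ranks of variable 2: 3, 4, 5, 1, 2
d = r₁ − r₂: 0, 0, -3, 0, 3
d²: 0, 0, 9, 0, 9; Σd² = 18
ρ = 1 − 6·18/(5·24) = 1 − 108/120 = 0.100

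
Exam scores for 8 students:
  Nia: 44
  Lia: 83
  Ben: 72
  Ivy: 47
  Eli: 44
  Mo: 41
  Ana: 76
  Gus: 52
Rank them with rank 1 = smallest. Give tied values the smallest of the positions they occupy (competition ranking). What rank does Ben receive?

Sorted (ascending): 41, 44, 44, 47, 52, 72, 76, 83
The 2 values of 44 occupy positions 2–3 → each gets rank 2.
Ben has value 72 → rank 6.

6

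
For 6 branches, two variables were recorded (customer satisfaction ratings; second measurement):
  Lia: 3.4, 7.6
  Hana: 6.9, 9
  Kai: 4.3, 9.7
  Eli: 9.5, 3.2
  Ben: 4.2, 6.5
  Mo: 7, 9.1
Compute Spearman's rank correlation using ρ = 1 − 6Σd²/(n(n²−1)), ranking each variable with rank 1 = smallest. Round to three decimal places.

-0.086

Ranks of variable 1: 1, 4, 3, 6, 2, 5
Ranks of variable 2: 3, 4, 6, 1, 2, 5
d = r₁ − r₂: -2, 0, -3, 5, 0, 0
d²: 4, 0, 9, 25, 0, 0; Σd² = 38
ρ = 1 − 6·38/(6·35) = 1 − 228/210 = -0.086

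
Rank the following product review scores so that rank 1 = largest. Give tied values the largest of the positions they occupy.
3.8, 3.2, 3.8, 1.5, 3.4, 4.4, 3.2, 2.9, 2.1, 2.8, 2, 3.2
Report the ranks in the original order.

3, 7, 3, 12, 4, 1, 7, 8, 10, 9, 11, 7

Sorted (descending): 4.4, 3.8, 3.8, 3.4, 3.2, 3.2, 3.2, 2.9, 2.8, 2.1, 2, 1.5
The 2 values of 3.8 occupy positions 2–3 → each gets rank 3.
The 3 values of 3.2 occupy positions 5–7 → each gets rank 7.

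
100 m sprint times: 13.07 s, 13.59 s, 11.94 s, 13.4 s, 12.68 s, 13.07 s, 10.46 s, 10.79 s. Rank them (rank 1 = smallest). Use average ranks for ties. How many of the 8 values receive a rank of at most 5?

4

Sorted (ascending): 10.46, 10.79, 11.94, 12.68, 13.07, 13.07, 13.4, 13.59
The 2 values of 13.07 occupy positions 5–6 → average rank (5+6)/2 = 5.5.
Ranks ≤ 5: {1, 2, 3, 4} → 4 values.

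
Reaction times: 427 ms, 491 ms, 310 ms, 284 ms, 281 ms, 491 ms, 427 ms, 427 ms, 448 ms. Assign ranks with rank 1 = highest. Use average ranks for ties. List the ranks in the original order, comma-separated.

5, 1.5, 7, 8, 9, 1.5, 5, 5, 3

Sorted (descending): 491, 491, 448, 427, 427, 427, 310, 284, 281
The 2 values of 491 occupy positions 1–2 → average rank (1+2)/2 = 1.5.
The 3 values of 427 occupy positions 4–6 → average rank 5.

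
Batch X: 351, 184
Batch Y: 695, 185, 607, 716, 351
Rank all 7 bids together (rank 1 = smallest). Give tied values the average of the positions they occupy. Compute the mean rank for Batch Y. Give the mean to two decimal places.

Sorted (ascending): 184, 185, 351, 351, 607, 695, 716
The 2 values of 351 occupy positions 3–4 → average rank (3+4)/2 = 3.5.
Batch Y values → pooled ranks: 695→6, 185→2, 607→5, 716→7, 351→3.5
Mean rank = (6 + 2 + 5 + 7 + 3.5) / 5 = 4.70

4.70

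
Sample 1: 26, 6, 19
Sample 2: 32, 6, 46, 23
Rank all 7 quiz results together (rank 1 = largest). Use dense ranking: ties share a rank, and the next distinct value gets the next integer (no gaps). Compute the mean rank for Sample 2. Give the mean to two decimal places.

3.25

Sorted (descending): 46, 32, 26, 23, 19, 6, 6
The 2 values of 6 share dense rank 6.
Remaining distinct values take the next consecutive integers.
Sample 2 values → pooled ranks: 32→2, 6→6, 46→1, 23→4
Mean rank = (2 + 6 + 1 + 4) / 4 = 3.25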